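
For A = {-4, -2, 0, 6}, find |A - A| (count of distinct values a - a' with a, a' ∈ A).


A - A = {a - a' : a, a' ∈ A}; |A| = 4.
Bounds: 2|A|-1 ≤ |A - A| ≤ |A|² - |A| + 1, i.e. 7 ≤ |A - A| ≤ 13.
Note: 0 ∈ A - A always (from a - a). The set is symmetric: if d ∈ A - A then -d ∈ A - A.
Enumerate nonzero differences d = a - a' with a > a' (then include -d):
Positive differences: {2, 4, 6, 8, 10}
Full difference set: {0} ∪ (positive diffs) ∪ (negative diffs).
|A - A| = 1 + 2·5 = 11 (matches direct enumeration: 11).

|A - A| = 11


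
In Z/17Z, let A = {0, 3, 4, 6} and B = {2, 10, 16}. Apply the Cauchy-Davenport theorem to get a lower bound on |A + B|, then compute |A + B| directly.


Cauchy-Davenport: |A + B| ≥ min(p, |A| + |B| - 1) for A, B nonempty in Z/pZ.
|A| = 4, |B| = 3, p = 17.
CD lower bound = min(17, 4 + 3 - 1) = min(17, 6) = 6.
Compute A + B mod 17 directly:
a = 0: 0+2=2, 0+10=10, 0+16=16
a = 3: 3+2=5, 3+10=13, 3+16=2
a = 4: 4+2=6, 4+10=14, 4+16=3
a = 6: 6+2=8, 6+10=16, 6+16=5
A + B = {2, 3, 5, 6, 8, 10, 13, 14, 16}, so |A + B| = 9.
Verify: 9 ≥ 6? Yes ✓.

CD lower bound = 6, actual |A + B| = 9.


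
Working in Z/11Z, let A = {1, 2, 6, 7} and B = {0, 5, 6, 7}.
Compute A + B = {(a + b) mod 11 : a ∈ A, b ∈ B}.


Work in Z/11Z: reduce every sum a + b modulo 11.
Enumerate all 16 pairs:
a = 1: 1+0=1, 1+5=6, 1+6=7, 1+7=8
a = 2: 2+0=2, 2+5=7, 2+6=8, 2+7=9
a = 6: 6+0=6, 6+5=0, 6+6=1, 6+7=2
a = 7: 7+0=7, 7+5=1, 7+6=2, 7+7=3
Distinct residues collected: {0, 1, 2, 3, 6, 7, 8, 9}
|A + B| = 8 (out of 11 total residues).

A + B = {0, 1, 2, 3, 6, 7, 8, 9}


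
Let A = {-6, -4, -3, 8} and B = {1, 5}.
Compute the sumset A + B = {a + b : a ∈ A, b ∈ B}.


A + B = {a + b : a ∈ A, b ∈ B}.
Enumerate all |A|·|B| = 4·2 = 8 pairs (a, b) and collect distinct sums.
a = -6: -6+1=-5, -6+5=-1
a = -4: -4+1=-3, -4+5=1
a = -3: -3+1=-2, -3+5=2
a = 8: 8+1=9, 8+5=13
Collecting distinct sums: A + B = {-5, -3, -2, -1, 1, 2, 9, 13}
|A + B| = 8

A + B = {-5, -3, -2, -1, 1, 2, 9, 13}


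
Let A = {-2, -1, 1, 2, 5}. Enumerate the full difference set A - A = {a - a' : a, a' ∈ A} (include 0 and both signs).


A - A = {a - a' : a, a' ∈ A}.
Compute a - a' for each ordered pair (a, a'):
a = -2: -2--2=0, -2--1=-1, -2-1=-3, -2-2=-4, -2-5=-7
a = -1: -1--2=1, -1--1=0, -1-1=-2, -1-2=-3, -1-5=-6
a = 1: 1--2=3, 1--1=2, 1-1=0, 1-2=-1, 1-5=-4
a = 2: 2--2=4, 2--1=3, 2-1=1, 2-2=0, 2-5=-3
a = 5: 5--2=7, 5--1=6, 5-1=4, 5-2=3, 5-5=0
Collecting distinct values (and noting 0 appears from a-a):
A - A = {-7, -6, -4, -3, -2, -1, 0, 1, 2, 3, 4, 6, 7}
|A - A| = 13

A - A = {-7, -6, -4, -3, -2, -1, 0, 1, 2, 3, 4, 6, 7}


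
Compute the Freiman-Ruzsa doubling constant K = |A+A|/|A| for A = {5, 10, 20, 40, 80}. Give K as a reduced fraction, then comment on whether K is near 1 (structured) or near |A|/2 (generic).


|A| = 5.
Compute A + A by enumerating all 25 pairs.
A + A = {10, 15, 20, 25, 30, 40, 45, 50, 60, 80, 85, 90, 100, 120, 160}, so |A + A| = 15.
K = |A + A| / |A| = 15/5 = 3/1 ≈ 3.0000.
Reference: AP of size 5 gives K = 9/5 ≈ 1.8000; a fully generic set of size 5 gives K ≈ 3.0000.

|A| = 5, |A + A| = 15, K = 15/5 = 3/1.


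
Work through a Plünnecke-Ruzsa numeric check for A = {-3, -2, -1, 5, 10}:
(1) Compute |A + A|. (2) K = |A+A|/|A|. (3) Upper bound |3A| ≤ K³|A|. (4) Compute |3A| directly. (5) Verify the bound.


|A| = 5.
Step 1: Compute A + A by enumerating all 25 pairs.
A + A = {-6, -5, -4, -3, -2, 2, 3, 4, 7, 8, 9, 10, 15, 20}, so |A + A| = 14.
Step 2: Doubling constant K = |A + A|/|A| = 14/5 = 14/5 ≈ 2.8000.
Step 3: Plünnecke-Ruzsa gives |3A| ≤ K³·|A| = (2.8000)³ · 5 ≈ 109.7600.
Step 4: Compute 3A = A + A + A directly by enumerating all triples (a,b,c) ∈ A³; |3A| = 28.
Step 5: Check 28 ≤ 109.7600? Yes ✓.

K = 14/5, Plünnecke-Ruzsa bound K³|A| ≈ 109.7600, |3A| = 28, inequality holds.


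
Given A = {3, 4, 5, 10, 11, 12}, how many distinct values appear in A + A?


A + A = {a + a' : a, a' ∈ A}; |A| = 6.
General bounds: 2|A| - 1 ≤ |A + A| ≤ |A|(|A|+1)/2, i.e. 11 ≤ |A + A| ≤ 21.
Lower bound 2|A|-1 is attained iff A is an arithmetic progression.
Enumerate sums a + a' for a ≤ a' (symmetric, so this suffices):
a = 3: 3+3=6, 3+4=7, 3+5=8, 3+10=13, 3+11=14, 3+12=15
a = 4: 4+4=8, 4+5=9, 4+10=14, 4+11=15, 4+12=16
a = 5: 5+5=10, 5+10=15, 5+11=16, 5+12=17
a = 10: 10+10=20, 10+11=21, 10+12=22
a = 11: 11+11=22, 11+12=23
a = 12: 12+12=24
Distinct sums: {6, 7, 8, 9, 10, 13, 14, 15, 16, 17, 20, 21, 22, 23, 24}
|A + A| = 15

|A + A| = 15


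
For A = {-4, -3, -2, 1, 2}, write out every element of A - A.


A - A = {a - a' : a, a' ∈ A}.
Compute a - a' for each ordered pair (a, a'):
a = -4: -4--4=0, -4--3=-1, -4--2=-2, -4-1=-5, -4-2=-6
a = -3: -3--4=1, -3--3=0, -3--2=-1, -3-1=-4, -3-2=-5
a = -2: -2--4=2, -2--3=1, -2--2=0, -2-1=-3, -2-2=-4
a = 1: 1--4=5, 1--3=4, 1--2=3, 1-1=0, 1-2=-1
a = 2: 2--4=6, 2--3=5, 2--2=4, 2-1=1, 2-2=0
Collecting distinct values (and noting 0 appears from a-a):
A - A = {-6, -5, -4, -3, -2, -1, 0, 1, 2, 3, 4, 5, 6}
|A - A| = 13

A - A = {-6, -5, -4, -3, -2, -1, 0, 1, 2, 3, 4, 5, 6}


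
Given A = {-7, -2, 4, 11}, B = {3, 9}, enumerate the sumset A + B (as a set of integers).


A + B = {a + b : a ∈ A, b ∈ B}.
Enumerate all |A|·|B| = 4·2 = 8 pairs (a, b) and collect distinct sums.
a = -7: -7+3=-4, -7+9=2
a = -2: -2+3=1, -2+9=7
a = 4: 4+3=7, 4+9=13
a = 11: 11+3=14, 11+9=20
Collecting distinct sums: A + B = {-4, 1, 2, 7, 13, 14, 20}
|A + B| = 7

A + B = {-4, 1, 2, 7, 13, 14, 20}


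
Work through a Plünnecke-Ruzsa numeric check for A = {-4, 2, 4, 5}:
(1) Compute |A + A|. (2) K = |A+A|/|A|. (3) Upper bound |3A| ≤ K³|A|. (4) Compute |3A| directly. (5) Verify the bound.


|A| = 4.
Step 1: Compute A + A by enumerating all 16 pairs.
A + A = {-8, -2, 0, 1, 4, 6, 7, 8, 9, 10}, so |A + A| = 10.
Step 2: Doubling constant K = |A + A|/|A| = 10/4 = 10/4 ≈ 2.5000.
Step 3: Plünnecke-Ruzsa gives |3A| ≤ K³·|A| = (2.5000)³ · 4 ≈ 62.5000.
Step 4: Compute 3A = A + A + A directly by enumerating all triples (a,b,c) ∈ A³; |3A| = 18.
Step 5: Check 18 ≤ 62.5000? Yes ✓.

K = 10/4, Plünnecke-Ruzsa bound K³|A| ≈ 62.5000, |3A| = 18, inequality holds.


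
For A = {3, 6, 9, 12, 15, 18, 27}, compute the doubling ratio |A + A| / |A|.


|A| = 7.
Compute A + A by enumerating all 49 pairs.
A + A = {6, 9, 12, 15, 18, 21, 24, 27, 30, 33, 36, 39, 42, 45, 54}, so |A + A| = 15.
K = |A + A| / |A| = 15/7 (already in lowest terms) ≈ 2.1429.
Reference: AP of size 7 gives K = 13/7 ≈ 1.8571; a fully generic set of size 7 gives K ≈ 4.0000.

|A| = 7, |A + A| = 15, K = 15/7.


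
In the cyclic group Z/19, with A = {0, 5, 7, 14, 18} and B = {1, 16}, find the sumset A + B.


Work in Z/19Z: reduce every sum a + b modulo 19.
Enumerate all 10 pairs:
a = 0: 0+1=1, 0+16=16
a = 5: 5+1=6, 5+16=2
a = 7: 7+1=8, 7+16=4
a = 14: 14+1=15, 14+16=11
a = 18: 18+1=0, 18+16=15
Distinct residues collected: {0, 1, 2, 4, 6, 8, 11, 15, 16}
|A + B| = 9 (out of 19 total residues).

A + B = {0, 1, 2, 4, 6, 8, 11, 15, 16}


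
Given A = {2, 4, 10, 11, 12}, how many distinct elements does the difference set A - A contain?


A - A = {a - a' : a, a' ∈ A}; |A| = 5.
Bounds: 2|A|-1 ≤ |A - A| ≤ |A|² - |A| + 1, i.e. 9 ≤ |A - A| ≤ 21.
Note: 0 ∈ A - A always (from a - a). The set is symmetric: if d ∈ A - A then -d ∈ A - A.
Enumerate nonzero differences d = a - a' with a > a' (then include -d):
Positive differences: {1, 2, 6, 7, 8, 9, 10}
Full difference set: {0} ∪ (positive diffs) ∪ (negative diffs).
|A - A| = 1 + 2·7 = 15 (matches direct enumeration: 15).

|A - A| = 15


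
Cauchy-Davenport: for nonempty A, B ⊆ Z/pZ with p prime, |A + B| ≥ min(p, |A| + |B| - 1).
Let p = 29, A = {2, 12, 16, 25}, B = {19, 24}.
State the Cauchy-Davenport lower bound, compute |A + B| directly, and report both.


Cauchy-Davenport: |A + B| ≥ min(p, |A| + |B| - 1) for A, B nonempty in Z/pZ.
|A| = 4, |B| = 2, p = 29.
CD lower bound = min(29, 4 + 2 - 1) = min(29, 5) = 5.
Compute A + B mod 29 directly:
a = 2: 2+19=21, 2+24=26
a = 12: 12+19=2, 12+24=7
a = 16: 16+19=6, 16+24=11
a = 25: 25+19=15, 25+24=20
A + B = {2, 6, 7, 11, 15, 20, 21, 26}, so |A + B| = 8.
Verify: 8 ≥ 5? Yes ✓.

CD lower bound = 5, actual |A + B| = 8.


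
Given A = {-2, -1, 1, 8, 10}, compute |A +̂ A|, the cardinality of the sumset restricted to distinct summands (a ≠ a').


Restricted sumset: A +̂ A = {a + a' : a ∈ A, a' ∈ A, a ≠ a'}.
Equivalently, take A + A and drop any sum 2a that is achievable ONLY as a + a for a ∈ A (i.e. sums representable only with equal summands).
Enumerate pairs (a, a') with a < a' (symmetric, so each unordered pair gives one sum; this covers all a ≠ a'):
  -2 + -1 = -3
  -2 + 1 = -1
  -2 + 8 = 6
  -2 + 10 = 8
  -1 + 1 = 0
  -1 + 8 = 7
  -1 + 10 = 9
  1 + 8 = 9
  1 + 10 = 11
  8 + 10 = 18
Collected distinct sums: {-3, -1, 0, 6, 7, 8, 9, 11, 18}
|A +̂ A| = 9
(Reference bound: |A +̂ A| ≥ 2|A| - 3 for |A| ≥ 2, with |A| = 5 giving ≥ 7.)

|A +̂ A| = 9


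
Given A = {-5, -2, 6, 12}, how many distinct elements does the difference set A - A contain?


A - A = {a - a' : a, a' ∈ A}; |A| = 4.
Bounds: 2|A|-1 ≤ |A - A| ≤ |A|² - |A| + 1, i.e. 7 ≤ |A - A| ≤ 13.
Note: 0 ∈ A - A always (from a - a). The set is symmetric: if d ∈ A - A then -d ∈ A - A.
Enumerate nonzero differences d = a - a' with a > a' (then include -d):
Positive differences: {3, 6, 8, 11, 14, 17}
Full difference set: {0} ∪ (positive diffs) ∪ (negative diffs).
|A - A| = 1 + 2·6 = 13 (matches direct enumeration: 13).

|A - A| = 13


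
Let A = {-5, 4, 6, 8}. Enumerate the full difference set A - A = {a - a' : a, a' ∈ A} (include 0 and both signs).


A - A = {a - a' : a, a' ∈ A}.
Compute a - a' for each ordered pair (a, a'):
a = -5: -5--5=0, -5-4=-9, -5-6=-11, -5-8=-13
a = 4: 4--5=9, 4-4=0, 4-6=-2, 4-8=-4
a = 6: 6--5=11, 6-4=2, 6-6=0, 6-8=-2
a = 8: 8--5=13, 8-4=4, 8-6=2, 8-8=0
Collecting distinct values (and noting 0 appears from a-a):
A - A = {-13, -11, -9, -4, -2, 0, 2, 4, 9, 11, 13}
|A - A| = 11

A - A = {-13, -11, -9, -4, -2, 0, 2, 4, 9, 11, 13}


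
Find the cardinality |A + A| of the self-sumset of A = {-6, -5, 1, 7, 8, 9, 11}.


A + A = {a + a' : a, a' ∈ A}; |A| = 7.
General bounds: 2|A| - 1 ≤ |A + A| ≤ |A|(|A|+1)/2, i.e. 13 ≤ |A + A| ≤ 28.
Lower bound 2|A|-1 is attained iff A is an arithmetic progression.
Enumerate sums a + a' for a ≤ a' (symmetric, so this suffices):
a = -6: -6+-6=-12, -6+-5=-11, -6+1=-5, -6+7=1, -6+8=2, -6+9=3, -6+11=5
a = -5: -5+-5=-10, -5+1=-4, -5+7=2, -5+8=3, -5+9=4, -5+11=6
a = 1: 1+1=2, 1+7=8, 1+8=9, 1+9=10, 1+11=12
a = 7: 7+7=14, 7+8=15, 7+9=16, 7+11=18
a = 8: 8+8=16, 8+9=17, 8+11=19
a = 9: 9+9=18, 9+11=20
a = 11: 11+11=22
Distinct sums: {-12, -11, -10, -5, -4, 1, 2, 3, 4, 5, 6, 8, 9, 10, 12, 14, 15, 16, 17, 18, 19, 20, 22}
|A + A| = 23

|A + A| = 23


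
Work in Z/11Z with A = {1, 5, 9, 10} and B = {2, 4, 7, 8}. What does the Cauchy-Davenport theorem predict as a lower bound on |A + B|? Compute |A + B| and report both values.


Cauchy-Davenport: |A + B| ≥ min(p, |A| + |B| - 1) for A, B nonempty in Z/pZ.
|A| = 4, |B| = 4, p = 11.
CD lower bound = min(11, 4 + 4 - 1) = min(11, 7) = 7.
Compute A + B mod 11 directly:
a = 1: 1+2=3, 1+4=5, 1+7=8, 1+8=9
a = 5: 5+2=7, 5+4=9, 5+7=1, 5+8=2
a = 9: 9+2=0, 9+4=2, 9+7=5, 9+8=6
a = 10: 10+2=1, 10+4=3, 10+7=6, 10+8=7
A + B = {0, 1, 2, 3, 5, 6, 7, 8, 9}, so |A + B| = 9.
Verify: 9 ≥ 7? Yes ✓.

CD lower bound = 7, actual |A + B| = 9.


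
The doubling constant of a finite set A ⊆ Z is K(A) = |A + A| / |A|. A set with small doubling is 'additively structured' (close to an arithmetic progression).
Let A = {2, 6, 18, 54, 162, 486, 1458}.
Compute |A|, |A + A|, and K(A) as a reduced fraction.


|A| = 7.
Compute A + A by enumerating all 49 pairs.
A + A = {4, 8, 12, 20, 24, 36, 56, 60, 72, 108, 164, 168, 180, 216, 324, 488, 492, 504, 540, 648, 972, 1460, 1464, 1476, 1512, 1620, 1944, 2916}, so |A + A| = 28.
K = |A + A| / |A| = 28/7 = 4/1 ≈ 4.0000.
Reference: AP of size 7 gives K = 13/7 ≈ 1.8571; a fully generic set of size 7 gives K ≈ 4.0000.

|A| = 7, |A + A| = 28, K = 28/7 = 4/1.


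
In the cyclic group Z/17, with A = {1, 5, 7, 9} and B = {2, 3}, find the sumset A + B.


Work in Z/17Z: reduce every sum a + b modulo 17.
Enumerate all 8 pairs:
a = 1: 1+2=3, 1+3=4
a = 5: 5+2=7, 5+3=8
a = 7: 7+2=9, 7+3=10
a = 9: 9+2=11, 9+3=12
Distinct residues collected: {3, 4, 7, 8, 9, 10, 11, 12}
|A + B| = 8 (out of 17 total residues).

A + B = {3, 4, 7, 8, 9, 10, 11, 12}


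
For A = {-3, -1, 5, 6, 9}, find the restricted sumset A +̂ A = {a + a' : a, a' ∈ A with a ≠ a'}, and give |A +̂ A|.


Restricted sumset: A +̂ A = {a + a' : a ∈ A, a' ∈ A, a ≠ a'}.
Equivalently, take A + A and drop any sum 2a that is achievable ONLY as a + a for a ∈ A (i.e. sums representable only with equal summands).
Enumerate pairs (a, a') with a < a' (symmetric, so each unordered pair gives one sum; this covers all a ≠ a'):
  -3 + -1 = -4
  -3 + 5 = 2
  -3 + 6 = 3
  -3 + 9 = 6
  -1 + 5 = 4
  -1 + 6 = 5
  -1 + 9 = 8
  5 + 6 = 11
  5 + 9 = 14
  6 + 9 = 15
Collected distinct sums: {-4, 2, 3, 4, 5, 6, 8, 11, 14, 15}
|A +̂ A| = 10
(Reference bound: |A +̂ A| ≥ 2|A| - 3 for |A| ≥ 2, with |A| = 5 giving ≥ 7.)

|A +̂ A| = 10


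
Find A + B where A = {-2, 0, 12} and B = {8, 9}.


A + B = {a + b : a ∈ A, b ∈ B}.
Enumerate all |A|·|B| = 3·2 = 6 pairs (a, b) and collect distinct sums.
a = -2: -2+8=6, -2+9=7
a = 0: 0+8=8, 0+9=9
a = 12: 12+8=20, 12+9=21
Collecting distinct sums: A + B = {6, 7, 8, 9, 20, 21}
|A + B| = 6

A + B = {6, 7, 8, 9, 20, 21}


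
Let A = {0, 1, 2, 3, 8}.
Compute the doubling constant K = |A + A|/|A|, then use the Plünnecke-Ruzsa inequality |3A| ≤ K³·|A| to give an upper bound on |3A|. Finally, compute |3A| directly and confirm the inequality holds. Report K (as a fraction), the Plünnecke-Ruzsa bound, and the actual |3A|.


|A| = 5.
Step 1: Compute A + A by enumerating all 25 pairs.
A + A = {0, 1, 2, 3, 4, 5, 6, 8, 9, 10, 11, 16}, so |A + A| = 12.
Step 2: Doubling constant K = |A + A|/|A| = 12/5 = 12/5 ≈ 2.4000.
Step 3: Plünnecke-Ruzsa gives |3A| ≤ K³·|A| = (2.4000)³ · 5 ≈ 69.1200.
Step 4: Compute 3A = A + A + A directly by enumerating all triples (a,b,c) ∈ A³; |3A| = 20.
Step 5: Check 20 ≤ 69.1200? Yes ✓.

K = 12/5, Plünnecke-Ruzsa bound K³|A| ≈ 69.1200, |3A| = 20, inequality holds.


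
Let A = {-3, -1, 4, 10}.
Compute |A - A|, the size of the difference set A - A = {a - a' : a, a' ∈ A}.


A - A = {a - a' : a, a' ∈ A}; |A| = 4.
Bounds: 2|A|-1 ≤ |A - A| ≤ |A|² - |A| + 1, i.e. 7 ≤ |A - A| ≤ 13.
Note: 0 ∈ A - A always (from a - a). The set is symmetric: if d ∈ A - A then -d ∈ A - A.
Enumerate nonzero differences d = a - a' with a > a' (then include -d):
Positive differences: {2, 5, 6, 7, 11, 13}
Full difference set: {0} ∪ (positive diffs) ∪ (negative diffs).
|A - A| = 1 + 2·6 = 13 (matches direct enumeration: 13).

|A - A| = 13


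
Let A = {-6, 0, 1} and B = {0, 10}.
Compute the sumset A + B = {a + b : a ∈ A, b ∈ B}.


A + B = {a + b : a ∈ A, b ∈ B}.
Enumerate all |A|·|B| = 3·2 = 6 pairs (a, b) and collect distinct sums.
a = -6: -6+0=-6, -6+10=4
a = 0: 0+0=0, 0+10=10
a = 1: 1+0=1, 1+10=11
Collecting distinct sums: A + B = {-6, 0, 1, 4, 10, 11}
|A + B| = 6

A + B = {-6, 0, 1, 4, 10, 11}


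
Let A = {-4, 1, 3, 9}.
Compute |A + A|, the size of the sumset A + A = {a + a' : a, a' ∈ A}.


A + A = {a + a' : a, a' ∈ A}; |A| = 4.
General bounds: 2|A| - 1 ≤ |A + A| ≤ |A|(|A|+1)/2, i.e. 7 ≤ |A + A| ≤ 10.
Lower bound 2|A|-1 is attained iff A is an arithmetic progression.
Enumerate sums a + a' for a ≤ a' (symmetric, so this suffices):
a = -4: -4+-4=-8, -4+1=-3, -4+3=-1, -4+9=5
a = 1: 1+1=2, 1+3=4, 1+9=10
a = 3: 3+3=6, 3+9=12
a = 9: 9+9=18
Distinct sums: {-8, -3, -1, 2, 4, 5, 6, 10, 12, 18}
|A + A| = 10

|A + A| = 10


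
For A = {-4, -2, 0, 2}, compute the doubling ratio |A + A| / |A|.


|A| = 4.
Compute A + A by enumerating all 16 pairs.
A + A = {-8, -6, -4, -2, 0, 2, 4}, so |A + A| = 7.
K = |A + A| / |A| = 7/4 (already in lowest terms) ≈ 1.7500.
Reference: AP of size 4 gives K = 7/4 ≈ 1.7500; a fully generic set of size 4 gives K ≈ 2.5000.

|A| = 4, |A + A| = 7, K = 7/4.


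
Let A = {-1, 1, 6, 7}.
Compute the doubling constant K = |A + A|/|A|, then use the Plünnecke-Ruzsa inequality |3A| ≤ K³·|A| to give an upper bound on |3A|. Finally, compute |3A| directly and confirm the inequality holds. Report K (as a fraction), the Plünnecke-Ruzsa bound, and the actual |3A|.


|A| = 4.
Step 1: Compute A + A by enumerating all 16 pairs.
A + A = {-2, 0, 2, 5, 6, 7, 8, 12, 13, 14}, so |A + A| = 10.
Step 2: Doubling constant K = |A + A|/|A| = 10/4 = 10/4 ≈ 2.5000.
Step 3: Plünnecke-Ruzsa gives |3A| ≤ K³·|A| = (2.5000)³ · 4 ≈ 62.5000.
Step 4: Compute 3A = A + A + A directly by enumerating all triples (a,b,c) ∈ A³; |3A| = 19.
Step 5: Check 19 ≤ 62.5000? Yes ✓.

K = 10/4, Plünnecke-Ruzsa bound K³|A| ≈ 62.5000, |3A| = 19, inequality holds.


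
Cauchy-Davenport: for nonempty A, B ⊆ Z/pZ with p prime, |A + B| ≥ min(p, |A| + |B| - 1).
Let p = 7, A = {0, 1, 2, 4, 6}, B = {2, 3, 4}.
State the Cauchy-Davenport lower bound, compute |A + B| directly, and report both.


Cauchy-Davenport: |A + B| ≥ min(p, |A| + |B| - 1) for A, B nonempty in Z/pZ.
|A| = 5, |B| = 3, p = 7.
CD lower bound = min(7, 5 + 3 - 1) = min(7, 7) = 7.
Compute A + B mod 7 directly:
a = 0: 0+2=2, 0+3=3, 0+4=4
a = 1: 1+2=3, 1+3=4, 1+4=5
a = 2: 2+2=4, 2+3=5, 2+4=6
a = 4: 4+2=6, 4+3=0, 4+4=1
a = 6: 6+2=1, 6+3=2, 6+4=3
A + B = {0, 1, 2, 3, 4, 5, 6}, so |A + B| = 7.
Verify: 7 ≥ 7? Yes ✓.

CD lower bound = 7, actual |A + B| = 7.


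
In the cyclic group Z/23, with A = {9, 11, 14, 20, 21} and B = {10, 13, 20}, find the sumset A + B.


Work in Z/23Z: reduce every sum a + b modulo 23.
Enumerate all 15 pairs:
a = 9: 9+10=19, 9+13=22, 9+20=6
a = 11: 11+10=21, 11+13=1, 11+20=8
a = 14: 14+10=1, 14+13=4, 14+20=11
a = 20: 20+10=7, 20+13=10, 20+20=17
a = 21: 21+10=8, 21+13=11, 21+20=18
Distinct residues collected: {1, 4, 6, 7, 8, 10, 11, 17, 18, 19, 21, 22}
|A + B| = 12 (out of 23 total residues).

A + B = {1, 4, 6, 7, 8, 10, 11, 17, 18, 19, 21, 22}


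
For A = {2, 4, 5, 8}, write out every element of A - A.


A - A = {a - a' : a, a' ∈ A}.
Compute a - a' for each ordered pair (a, a'):
a = 2: 2-2=0, 2-4=-2, 2-5=-3, 2-8=-6
a = 4: 4-2=2, 4-4=0, 4-5=-1, 4-8=-4
a = 5: 5-2=3, 5-4=1, 5-5=0, 5-8=-3
a = 8: 8-2=6, 8-4=4, 8-5=3, 8-8=0
Collecting distinct values (and noting 0 appears from a-a):
A - A = {-6, -4, -3, -2, -1, 0, 1, 2, 3, 4, 6}
|A - A| = 11

A - A = {-6, -4, -3, -2, -1, 0, 1, 2, 3, 4, 6}


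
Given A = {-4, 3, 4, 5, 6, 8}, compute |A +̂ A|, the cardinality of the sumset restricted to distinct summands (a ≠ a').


Restricted sumset: A +̂ A = {a + a' : a ∈ A, a' ∈ A, a ≠ a'}.
Equivalently, take A + A and drop any sum 2a that is achievable ONLY as a + a for a ∈ A (i.e. sums representable only with equal summands).
Enumerate pairs (a, a') with a < a' (symmetric, so each unordered pair gives one sum; this covers all a ≠ a'):
  -4 + 3 = -1
  -4 + 4 = 0
  -4 + 5 = 1
  -4 + 6 = 2
  -4 + 8 = 4
  3 + 4 = 7
  3 + 5 = 8
  3 + 6 = 9
  3 + 8 = 11
  4 + 5 = 9
  4 + 6 = 10
  4 + 8 = 12
  5 + 6 = 11
  5 + 8 = 13
  6 + 8 = 14
Collected distinct sums: {-1, 0, 1, 2, 4, 7, 8, 9, 10, 11, 12, 13, 14}
|A +̂ A| = 13
(Reference bound: |A +̂ A| ≥ 2|A| - 3 for |A| ≥ 2, with |A| = 6 giving ≥ 9.)

|A +̂ A| = 13


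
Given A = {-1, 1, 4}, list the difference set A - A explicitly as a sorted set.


A - A = {a - a' : a, a' ∈ A}.
Compute a - a' for each ordered pair (a, a'):
a = -1: -1--1=0, -1-1=-2, -1-4=-5
a = 1: 1--1=2, 1-1=0, 1-4=-3
a = 4: 4--1=5, 4-1=3, 4-4=0
Collecting distinct values (and noting 0 appears from a-a):
A - A = {-5, -3, -2, 0, 2, 3, 5}
|A - A| = 7

A - A = {-5, -3, -2, 0, 2, 3, 5}


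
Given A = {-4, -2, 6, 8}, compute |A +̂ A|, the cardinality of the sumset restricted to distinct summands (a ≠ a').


Restricted sumset: A +̂ A = {a + a' : a ∈ A, a' ∈ A, a ≠ a'}.
Equivalently, take A + A and drop any sum 2a that is achievable ONLY as a + a for a ∈ A (i.e. sums representable only with equal summands).
Enumerate pairs (a, a') with a < a' (symmetric, so each unordered pair gives one sum; this covers all a ≠ a'):
  -4 + -2 = -6
  -4 + 6 = 2
  -4 + 8 = 4
  -2 + 6 = 4
  -2 + 8 = 6
  6 + 8 = 14
Collected distinct sums: {-6, 2, 4, 6, 14}
|A +̂ A| = 5
(Reference bound: |A +̂ A| ≥ 2|A| - 3 for |A| ≥ 2, with |A| = 4 giving ≥ 5.)

|A +̂ A| = 5


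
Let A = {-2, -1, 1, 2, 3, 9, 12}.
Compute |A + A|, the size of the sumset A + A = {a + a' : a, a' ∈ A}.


A + A = {a + a' : a, a' ∈ A}; |A| = 7.
General bounds: 2|A| - 1 ≤ |A + A| ≤ |A|(|A|+1)/2, i.e. 13 ≤ |A + A| ≤ 28.
Lower bound 2|A|-1 is attained iff A is an arithmetic progression.
Enumerate sums a + a' for a ≤ a' (symmetric, so this suffices):
a = -2: -2+-2=-4, -2+-1=-3, -2+1=-1, -2+2=0, -2+3=1, -2+9=7, -2+12=10
a = -1: -1+-1=-2, -1+1=0, -1+2=1, -1+3=2, -1+9=8, -1+12=11
a = 1: 1+1=2, 1+2=3, 1+3=4, 1+9=10, 1+12=13
a = 2: 2+2=4, 2+3=5, 2+9=11, 2+12=14
a = 3: 3+3=6, 3+9=12, 3+12=15
a = 9: 9+9=18, 9+12=21
a = 12: 12+12=24
Distinct sums: {-4, -3, -2, -1, 0, 1, 2, 3, 4, 5, 6, 7, 8, 10, 11, 12, 13, 14, 15, 18, 21, 24}
|A + A| = 22

|A + A| = 22


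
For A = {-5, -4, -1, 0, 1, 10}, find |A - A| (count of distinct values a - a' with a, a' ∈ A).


A - A = {a - a' : a, a' ∈ A}; |A| = 6.
Bounds: 2|A|-1 ≤ |A - A| ≤ |A|² - |A| + 1, i.e. 11 ≤ |A - A| ≤ 31.
Note: 0 ∈ A - A always (from a - a). The set is symmetric: if d ∈ A - A then -d ∈ A - A.
Enumerate nonzero differences d = a - a' with a > a' (then include -d):
Positive differences: {1, 2, 3, 4, 5, 6, 9, 10, 11, 14, 15}
Full difference set: {0} ∪ (positive diffs) ∪ (negative diffs).
|A - A| = 1 + 2·11 = 23 (matches direct enumeration: 23).

|A - A| = 23


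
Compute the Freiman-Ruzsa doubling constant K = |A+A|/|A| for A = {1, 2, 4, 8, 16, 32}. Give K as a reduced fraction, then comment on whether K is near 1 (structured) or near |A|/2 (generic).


|A| = 6.
Compute A + A by enumerating all 36 pairs.
A + A = {2, 3, 4, 5, 6, 8, 9, 10, 12, 16, 17, 18, 20, 24, 32, 33, 34, 36, 40, 48, 64}, so |A + A| = 21.
K = |A + A| / |A| = 21/6 = 7/2 ≈ 3.5000.
Reference: AP of size 6 gives K = 11/6 ≈ 1.8333; a fully generic set of size 6 gives K ≈ 3.5000.

|A| = 6, |A + A| = 21, K = 21/6 = 7/2.


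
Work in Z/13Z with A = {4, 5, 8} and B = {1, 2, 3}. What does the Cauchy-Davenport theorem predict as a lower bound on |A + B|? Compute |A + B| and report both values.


Cauchy-Davenport: |A + B| ≥ min(p, |A| + |B| - 1) for A, B nonempty in Z/pZ.
|A| = 3, |B| = 3, p = 13.
CD lower bound = min(13, 3 + 3 - 1) = min(13, 5) = 5.
Compute A + B mod 13 directly:
a = 4: 4+1=5, 4+2=6, 4+3=7
a = 5: 5+1=6, 5+2=7, 5+3=8
a = 8: 8+1=9, 8+2=10, 8+3=11
A + B = {5, 6, 7, 8, 9, 10, 11}, so |A + B| = 7.
Verify: 7 ≥ 5? Yes ✓.

CD lower bound = 5, actual |A + B| = 7.


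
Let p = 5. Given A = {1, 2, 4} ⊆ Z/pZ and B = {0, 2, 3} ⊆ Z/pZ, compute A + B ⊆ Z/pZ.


Work in Z/5Z: reduce every sum a + b modulo 5.
Enumerate all 9 pairs:
a = 1: 1+0=1, 1+2=3, 1+3=4
a = 2: 2+0=2, 2+2=4, 2+3=0
a = 4: 4+0=4, 4+2=1, 4+3=2
Distinct residues collected: {0, 1, 2, 3, 4}
|A + B| = 5 (out of 5 total residues).

A + B = {0, 1, 2, 3, 4}


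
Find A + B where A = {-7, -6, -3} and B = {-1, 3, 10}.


A + B = {a + b : a ∈ A, b ∈ B}.
Enumerate all |A|·|B| = 3·3 = 9 pairs (a, b) and collect distinct sums.
a = -7: -7+-1=-8, -7+3=-4, -7+10=3
a = -6: -6+-1=-7, -6+3=-3, -6+10=4
a = -3: -3+-1=-4, -3+3=0, -3+10=7
Collecting distinct sums: A + B = {-8, -7, -4, -3, 0, 3, 4, 7}
|A + B| = 8

A + B = {-8, -7, -4, -3, 0, 3, 4, 7}


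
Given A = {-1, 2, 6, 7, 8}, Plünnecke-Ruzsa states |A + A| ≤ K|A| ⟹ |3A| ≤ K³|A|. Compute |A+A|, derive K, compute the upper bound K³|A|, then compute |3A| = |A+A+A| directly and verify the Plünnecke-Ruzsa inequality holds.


|A| = 5.
Step 1: Compute A + A by enumerating all 25 pairs.
A + A = {-2, 1, 4, 5, 6, 7, 8, 9, 10, 12, 13, 14, 15, 16}, so |A + A| = 14.
Step 2: Doubling constant K = |A + A|/|A| = 14/5 = 14/5 ≈ 2.8000.
Step 3: Plünnecke-Ruzsa gives |3A| ≤ K³·|A| = (2.8000)³ · 5 ≈ 109.7600.
Step 4: Compute 3A = A + A + A directly by enumerating all triples (a,b,c) ∈ A³; |3A| = 24.
Step 5: Check 24 ≤ 109.7600? Yes ✓.

K = 14/5, Plünnecke-Ruzsa bound K³|A| ≈ 109.7600, |3A| = 24, inequality holds.


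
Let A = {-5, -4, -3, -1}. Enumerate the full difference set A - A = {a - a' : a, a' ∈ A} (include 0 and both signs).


A - A = {a - a' : a, a' ∈ A}.
Compute a - a' for each ordered pair (a, a'):
a = -5: -5--5=0, -5--4=-1, -5--3=-2, -5--1=-4
a = -4: -4--5=1, -4--4=0, -4--3=-1, -4--1=-3
a = -3: -3--5=2, -3--4=1, -3--3=0, -3--1=-2
a = -1: -1--5=4, -1--4=3, -1--3=2, -1--1=0
Collecting distinct values (and noting 0 appears from a-a):
A - A = {-4, -3, -2, -1, 0, 1, 2, 3, 4}
|A - A| = 9

A - A = {-4, -3, -2, -1, 0, 1, 2, 3, 4}


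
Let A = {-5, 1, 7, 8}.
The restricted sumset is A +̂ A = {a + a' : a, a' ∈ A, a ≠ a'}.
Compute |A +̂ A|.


Restricted sumset: A +̂ A = {a + a' : a ∈ A, a' ∈ A, a ≠ a'}.
Equivalently, take A + A and drop any sum 2a that is achievable ONLY as a + a for a ∈ A (i.e. sums representable only with equal summands).
Enumerate pairs (a, a') with a < a' (symmetric, so each unordered pair gives one sum; this covers all a ≠ a'):
  -5 + 1 = -4
  -5 + 7 = 2
  -5 + 8 = 3
  1 + 7 = 8
  1 + 8 = 9
  7 + 8 = 15
Collected distinct sums: {-4, 2, 3, 8, 9, 15}
|A +̂ A| = 6
(Reference bound: |A +̂ A| ≥ 2|A| - 3 for |A| ≥ 2, with |A| = 4 giving ≥ 5.)

|A +̂ A| = 6


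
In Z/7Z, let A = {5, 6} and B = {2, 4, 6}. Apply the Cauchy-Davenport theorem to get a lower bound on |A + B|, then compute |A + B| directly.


Cauchy-Davenport: |A + B| ≥ min(p, |A| + |B| - 1) for A, B nonempty in Z/pZ.
|A| = 2, |B| = 3, p = 7.
CD lower bound = min(7, 2 + 3 - 1) = min(7, 4) = 4.
Compute A + B mod 7 directly:
a = 5: 5+2=0, 5+4=2, 5+6=4
a = 6: 6+2=1, 6+4=3, 6+6=5
A + B = {0, 1, 2, 3, 4, 5}, so |A + B| = 6.
Verify: 6 ≥ 4? Yes ✓.

CD lower bound = 4, actual |A + B| = 6.


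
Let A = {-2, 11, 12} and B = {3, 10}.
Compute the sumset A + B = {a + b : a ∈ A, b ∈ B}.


A + B = {a + b : a ∈ A, b ∈ B}.
Enumerate all |A|·|B| = 3·2 = 6 pairs (a, b) and collect distinct sums.
a = -2: -2+3=1, -2+10=8
a = 11: 11+3=14, 11+10=21
a = 12: 12+3=15, 12+10=22
Collecting distinct sums: A + B = {1, 8, 14, 15, 21, 22}
|A + B| = 6

A + B = {1, 8, 14, 15, 21, 22}


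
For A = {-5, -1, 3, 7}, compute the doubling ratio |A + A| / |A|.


|A| = 4.
Compute A + A by enumerating all 16 pairs.
A + A = {-10, -6, -2, 2, 6, 10, 14}, so |A + A| = 7.
K = |A + A| / |A| = 7/4 (already in lowest terms) ≈ 1.7500.
Reference: AP of size 4 gives K = 7/4 ≈ 1.7500; a fully generic set of size 4 gives K ≈ 2.5000.

|A| = 4, |A + A| = 7, K = 7/4.


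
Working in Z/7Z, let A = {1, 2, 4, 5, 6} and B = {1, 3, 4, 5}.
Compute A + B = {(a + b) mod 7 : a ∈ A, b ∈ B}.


Work in Z/7Z: reduce every sum a + b modulo 7.
Enumerate all 20 pairs:
a = 1: 1+1=2, 1+3=4, 1+4=5, 1+5=6
a = 2: 2+1=3, 2+3=5, 2+4=6, 2+5=0
a = 4: 4+1=5, 4+3=0, 4+4=1, 4+5=2
a = 5: 5+1=6, 5+3=1, 5+4=2, 5+5=3
a = 6: 6+1=0, 6+3=2, 6+4=3, 6+5=4
Distinct residues collected: {0, 1, 2, 3, 4, 5, 6}
|A + B| = 7 (out of 7 total residues).

A + B = {0, 1, 2, 3, 4, 5, 6}


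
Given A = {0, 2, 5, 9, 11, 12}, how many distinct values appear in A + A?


A + A = {a + a' : a, a' ∈ A}; |A| = 6.
General bounds: 2|A| - 1 ≤ |A + A| ≤ |A|(|A|+1)/2, i.e. 11 ≤ |A + A| ≤ 21.
Lower bound 2|A|-1 is attained iff A is an arithmetic progression.
Enumerate sums a + a' for a ≤ a' (symmetric, so this suffices):
a = 0: 0+0=0, 0+2=2, 0+5=5, 0+9=9, 0+11=11, 0+12=12
a = 2: 2+2=4, 2+5=7, 2+9=11, 2+11=13, 2+12=14
a = 5: 5+5=10, 5+9=14, 5+11=16, 5+12=17
a = 9: 9+9=18, 9+11=20, 9+12=21
a = 11: 11+11=22, 11+12=23
a = 12: 12+12=24
Distinct sums: {0, 2, 4, 5, 7, 9, 10, 11, 12, 13, 14, 16, 17, 18, 20, 21, 22, 23, 24}
|A + A| = 19

|A + A| = 19


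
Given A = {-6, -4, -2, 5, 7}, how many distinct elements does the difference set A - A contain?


A - A = {a - a' : a, a' ∈ A}; |A| = 5.
Bounds: 2|A|-1 ≤ |A - A| ≤ |A|² - |A| + 1, i.e. 9 ≤ |A - A| ≤ 21.
Note: 0 ∈ A - A always (from a - a). The set is symmetric: if d ∈ A - A then -d ∈ A - A.
Enumerate nonzero differences d = a - a' with a > a' (then include -d):
Positive differences: {2, 4, 7, 9, 11, 13}
Full difference set: {0} ∪ (positive diffs) ∪ (negative diffs).
|A - A| = 1 + 2·6 = 13 (matches direct enumeration: 13).

|A - A| = 13


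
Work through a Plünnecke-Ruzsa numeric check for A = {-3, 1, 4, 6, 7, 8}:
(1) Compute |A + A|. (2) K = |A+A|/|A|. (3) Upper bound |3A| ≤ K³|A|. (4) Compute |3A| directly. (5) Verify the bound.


|A| = 6.
Step 1: Compute A + A by enumerating all 36 pairs.
A + A = {-6, -2, 1, 2, 3, 4, 5, 7, 8, 9, 10, 11, 12, 13, 14, 15, 16}, so |A + A| = 17.
Step 2: Doubling constant K = |A + A|/|A| = 17/6 = 17/6 ≈ 2.8333.
Step 3: Plünnecke-Ruzsa gives |3A| ≤ K³·|A| = (2.8333)³ · 6 ≈ 136.4722.
Step 4: Compute 3A = A + A + A directly by enumerating all triples (a,b,c) ∈ A³; |3A| = 29.
Step 5: Check 29 ≤ 136.4722? Yes ✓.

K = 17/6, Plünnecke-Ruzsa bound K³|A| ≈ 136.4722, |3A| = 29, inequality holds.


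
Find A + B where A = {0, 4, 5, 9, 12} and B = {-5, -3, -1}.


A + B = {a + b : a ∈ A, b ∈ B}.
Enumerate all |A|·|B| = 5·3 = 15 pairs (a, b) and collect distinct sums.
a = 0: 0+-5=-5, 0+-3=-3, 0+-1=-1
a = 4: 4+-5=-1, 4+-3=1, 4+-1=3
a = 5: 5+-5=0, 5+-3=2, 5+-1=4
a = 9: 9+-5=4, 9+-3=6, 9+-1=8
a = 12: 12+-5=7, 12+-3=9, 12+-1=11
Collecting distinct sums: A + B = {-5, -3, -1, 0, 1, 2, 3, 4, 6, 7, 8, 9, 11}
|A + B| = 13

A + B = {-5, -3, -1, 0, 1, 2, 3, 4, 6, 7, 8, 9, 11}


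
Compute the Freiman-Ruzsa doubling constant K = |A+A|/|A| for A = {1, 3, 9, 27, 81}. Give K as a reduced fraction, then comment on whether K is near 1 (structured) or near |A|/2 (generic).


|A| = 5.
Compute A + A by enumerating all 25 pairs.
A + A = {2, 4, 6, 10, 12, 18, 28, 30, 36, 54, 82, 84, 90, 108, 162}, so |A + A| = 15.
K = |A + A| / |A| = 15/5 = 3/1 ≈ 3.0000.
Reference: AP of size 5 gives K = 9/5 ≈ 1.8000; a fully generic set of size 5 gives K ≈ 3.0000.

|A| = 5, |A + A| = 15, K = 15/5 = 3/1.


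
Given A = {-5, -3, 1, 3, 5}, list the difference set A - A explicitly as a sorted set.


A - A = {a - a' : a, a' ∈ A}.
Compute a - a' for each ordered pair (a, a'):
a = -5: -5--5=0, -5--3=-2, -5-1=-6, -5-3=-8, -5-5=-10
a = -3: -3--5=2, -3--3=0, -3-1=-4, -3-3=-6, -3-5=-8
a = 1: 1--5=6, 1--3=4, 1-1=0, 1-3=-2, 1-5=-4
a = 3: 3--5=8, 3--3=6, 3-1=2, 3-3=0, 3-5=-2
a = 5: 5--5=10, 5--3=8, 5-1=4, 5-3=2, 5-5=0
Collecting distinct values (and noting 0 appears from a-a):
A - A = {-10, -8, -6, -4, -2, 0, 2, 4, 6, 8, 10}
|A - A| = 11

A - A = {-10, -8, -6, -4, -2, 0, 2, 4, 6, 8, 10}


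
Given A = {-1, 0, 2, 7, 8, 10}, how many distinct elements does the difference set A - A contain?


A - A = {a - a' : a, a' ∈ A}; |A| = 6.
Bounds: 2|A|-1 ≤ |A - A| ≤ |A|² - |A| + 1, i.e. 11 ≤ |A - A| ≤ 31.
Note: 0 ∈ A - A always (from a - a). The set is symmetric: if d ∈ A - A then -d ∈ A - A.
Enumerate nonzero differences d = a - a' with a > a' (then include -d):
Positive differences: {1, 2, 3, 5, 6, 7, 8, 9, 10, 11}
Full difference set: {0} ∪ (positive diffs) ∪ (negative diffs).
|A - A| = 1 + 2·10 = 21 (matches direct enumeration: 21).

|A - A| = 21


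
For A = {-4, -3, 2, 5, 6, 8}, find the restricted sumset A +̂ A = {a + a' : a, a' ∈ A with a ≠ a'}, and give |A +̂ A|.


Restricted sumset: A +̂ A = {a + a' : a ∈ A, a' ∈ A, a ≠ a'}.
Equivalently, take A + A and drop any sum 2a that is achievable ONLY as a + a for a ∈ A (i.e. sums representable only with equal summands).
Enumerate pairs (a, a') with a < a' (symmetric, so each unordered pair gives one sum; this covers all a ≠ a'):
  -4 + -3 = -7
  -4 + 2 = -2
  -4 + 5 = 1
  -4 + 6 = 2
  -4 + 8 = 4
  -3 + 2 = -1
  -3 + 5 = 2
  -3 + 6 = 3
  -3 + 8 = 5
  2 + 5 = 7
  2 + 6 = 8
  2 + 8 = 10
  5 + 6 = 11
  5 + 8 = 13
  6 + 8 = 14
Collected distinct sums: {-7, -2, -1, 1, 2, 3, 4, 5, 7, 8, 10, 11, 13, 14}
|A +̂ A| = 14
(Reference bound: |A +̂ A| ≥ 2|A| - 3 for |A| ≥ 2, with |A| = 6 giving ≥ 9.)

|A +̂ A| = 14


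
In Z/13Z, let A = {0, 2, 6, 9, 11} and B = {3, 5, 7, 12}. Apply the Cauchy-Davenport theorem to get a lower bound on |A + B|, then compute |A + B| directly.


Cauchy-Davenport: |A + B| ≥ min(p, |A| + |B| - 1) for A, B nonempty in Z/pZ.
|A| = 5, |B| = 4, p = 13.
CD lower bound = min(13, 5 + 4 - 1) = min(13, 8) = 8.
Compute A + B mod 13 directly:
a = 0: 0+3=3, 0+5=5, 0+7=7, 0+12=12
a = 2: 2+3=5, 2+5=7, 2+7=9, 2+12=1
a = 6: 6+3=9, 6+5=11, 6+7=0, 6+12=5
a = 9: 9+3=12, 9+5=1, 9+7=3, 9+12=8
a = 11: 11+3=1, 11+5=3, 11+7=5, 11+12=10
A + B = {0, 1, 3, 5, 7, 8, 9, 10, 11, 12}, so |A + B| = 10.
Verify: 10 ≥ 8? Yes ✓.

CD lower bound = 8, actual |A + B| = 10.


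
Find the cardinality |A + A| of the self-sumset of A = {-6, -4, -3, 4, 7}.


A + A = {a + a' : a, a' ∈ A}; |A| = 5.
General bounds: 2|A| - 1 ≤ |A + A| ≤ |A|(|A|+1)/2, i.e. 9 ≤ |A + A| ≤ 15.
Lower bound 2|A|-1 is attained iff A is an arithmetic progression.
Enumerate sums a + a' for a ≤ a' (symmetric, so this suffices):
a = -6: -6+-6=-12, -6+-4=-10, -6+-3=-9, -6+4=-2, -6+7=1
a = -4: -4+-4=-8, -4+-3=-7, -4+4=0, -4+7=3
a = -3: -3+-3=-6, -3+4=1, -3+7=4
a = 4: 4+4=8, 4+7=11
a = 7: 7+7=14
Distinct sums: {-12, -10, -9, -8, -7, -6, -2, 0, 1, 3, 4, 8, 11, 14}
|A + A| = 14

|A + A| = 14


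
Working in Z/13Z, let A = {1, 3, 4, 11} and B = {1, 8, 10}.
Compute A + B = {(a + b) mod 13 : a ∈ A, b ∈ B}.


Work in Z/13Z: reduce every sum a + b modulo 13.
Enumerate all 12 pairs:
a = 1: 1+1=2, 1+8=9, 1+10=11
a = 3: 3+1=4, 3+8=11, 3+10=0
a = 4: 4+1=5, 4+8=12, 4+10=1
a = 11: 11+1=12, 11+8=6, 11+10=8
Distinct residues collected: {0, 1, 2, 4, 5, 6, 8, 9, 11, 12}
|A + B| = 10 (out of 13 total residues).

A + B = {0, 1, 2, 4, 5, 6, 8, 9, 11, 12}


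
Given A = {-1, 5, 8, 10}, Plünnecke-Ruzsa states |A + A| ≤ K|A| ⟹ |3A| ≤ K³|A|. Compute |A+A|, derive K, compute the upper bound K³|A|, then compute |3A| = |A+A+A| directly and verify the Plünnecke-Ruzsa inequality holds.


|A| = 4.
Step 1: Compute A + A by enumerating all 16 pairs.
A + A = {-2, 4, 7, 9, 10, 13, 15, 16, 18, 20}, so |A + A| = 10.
Step 2: Doubling constant K = |A + A|/|A| = 10/4 = 10/4 ≈ 2.5000.
Step 3: Plünnecke-Ruzsa gives |3A| ≤ K³·|A| = (2.5000)³ · 4 ≈ 62.5000.
Step 4: Compute 3A = A + A + A directly by enumerating all triples (a,b,c) ∈ A³; |3A| = 19.
Step 5: Check 19 ≤ 62.5000? Yes ✓.

K = 10/4, Plünnecke-Ruzsa bound K³|A| ≈ 62.5000, |3A| = 19, inequality holds.


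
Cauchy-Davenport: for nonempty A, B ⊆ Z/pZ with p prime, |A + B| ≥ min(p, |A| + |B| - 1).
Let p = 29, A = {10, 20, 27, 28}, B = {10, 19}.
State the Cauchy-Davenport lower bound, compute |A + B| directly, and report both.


Cauchy-Davenport: |A + B| ≥ min(p, |A| + |B| - 1) for A, B nonempty in Z/pZ.
|A| = 4, |B| = 2, p = 29.
CD lower bound = min(29, 4 + 2 - 1) = min(29, 5) = 5.
Compute A + B mod 29 directly:
a = 10: 10+10=20, 10+19=0
a = 20: 20+10=1, 20+19=10
a = 27: 27+10=8, 27+19=17
a = 28: 28+10=9, 28+19=18
A + B = {0, 1, 8, 9, 10, 17, 18, 20}, so |A + B| = 8.
Verify: 8 ≥ 5? Yes ✓.

CD lower bound = 5, actual |A + B| = 8.


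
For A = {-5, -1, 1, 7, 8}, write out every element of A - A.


A - A = {a - a' : a, a' ∈ A}.
Compute a - a' for each ordered pair (a, a'):
a = -5: -5--5=0, -5--1=-4, -5-1=-6, -5-7=-12, -5-8=-13
a = -1: -1--5=4, -1--1=0, -1-1=-2, -1-7=-8, -1-8=-9
a = 1: 1--5=6, 1--1=2, 1-1=0, 1-7=-6, 1-8=-7
a = 7: 7--5=12, 7--1=8, 7-1=6, 7-7=0, 7-8=-1
a = 8: 8--5=13, 8--1=9, 8-1=7, 8-7=1, 8-8=0
Collecting distinct values (and noting 0 appears from a-a):
A - A = {-13, -12, -9, -8, -7, -6, -4, -2, -1, 0, 1, 2, 4, 6, 7, 8, 9, 12, 13}
|A - A| = 19

A - A = {-13, -12, -9, -8, -7, -6, -4, -2, -1, 0, 1, 2, 4, 6, 7, 8, 9, 12, 13}


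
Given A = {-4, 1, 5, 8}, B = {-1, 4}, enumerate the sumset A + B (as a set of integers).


A + B = {a + b : a ∈ A, b ∈ B}.
Enumerate all |A|·|B| = 4·2 = 8 pairs (a, b) and collect distinct sums.
a = -4: -4+-1=-5, -4+4=0
a = 1: 1+-1=0, 1+4=5
a = 5: 5+-1=4, 5+4=9
a = 8: 8+-1=7, 8+4=12
Collecting distinct sums: A + B = {-5, 0, 4, 5, 7, 9, 12}
|A + B| = 7

A + B = {-5, 0, 4, 5, 7, 9, 12}


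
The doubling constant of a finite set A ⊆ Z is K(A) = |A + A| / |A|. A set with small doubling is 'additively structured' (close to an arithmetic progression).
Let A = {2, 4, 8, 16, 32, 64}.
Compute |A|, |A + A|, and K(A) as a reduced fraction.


|A| = 6.
Compute A + A by enumerating all 36 pairs.
A + A = {4, 6, 8, 10, 12, 16, 18, 20, 24, 32, 34, 36, 40, 48, 64, 66, 68, 72, 80, 96, 128}, so |A + A| = 21.
K = |A + A| / |A| = 21/6 = 7/2 ≈ 3.5000.
Reference: AP of size 6 gives K = 11/6 ≈ 1.8333; a fully generic set of size 6 gives K ≈ 3.5000.

|A| = 6, |A + A| = 21, K = 21/6 = 7/2.


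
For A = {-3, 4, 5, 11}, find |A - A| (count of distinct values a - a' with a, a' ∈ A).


A - A = {a - a' : a, a' ∈ A}; |A| = 4.
Bounds: 2|A|-1 ≤ |A - A| ≤ |A|² - |A| + 1, i.e. 7 ≤ |A - A| ≤ 13.
Note: 0 ∈ A - A always (from a - a). The set is symmetric: if d ∈ A - A then -d ∈ A - A.
Enumerate nonzero differences d = a - a' with a > a' (then include -d):
Positive differences: {1, 6, 7, 8, 14}
Full difference set: {0} ∪ (positive diffs) ∪ (negative diffs).
|A - A| = 1 + 2·5 = 11 (matches direct enumeration: 11).

|A - A| = 11


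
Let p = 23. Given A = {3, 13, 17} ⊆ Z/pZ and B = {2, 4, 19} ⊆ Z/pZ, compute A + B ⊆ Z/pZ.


Work in Z/23Z: reduce every sum a + b modulo 23.
Enumerate all 9 pairs:
a = 3: 3+2=5, 3+4=7, 3+19=22
a = 13: 13+2=15, 13+4=17, 13+19=9
a = 17: 17+2=19, 17+4=21, 17+19=13
Distinct residues collected: {5, 7, 9, 13, 15, 17, 19, 21, 22}
|A + B| = 9 (out of 23 total residues).

A + B = {5, 7, 9, 13, 15, 17, 19, 21, 22}


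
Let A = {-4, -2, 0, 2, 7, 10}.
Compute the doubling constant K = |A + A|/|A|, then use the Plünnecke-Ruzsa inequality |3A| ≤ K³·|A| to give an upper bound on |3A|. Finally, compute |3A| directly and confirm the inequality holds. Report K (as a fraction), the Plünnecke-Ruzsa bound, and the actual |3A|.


|A| = 6.
Step 1: Compute A + A by enumerating all 36 pairs.
A + A = {-8, -6, -4, -2, 0, 2, 3, 4, 5, 6, 7, 8, 9, 10, 12, 14, 17, 20}, so |A + A| = 18.
Step 2: Doubling constant K = |A + A|/|A| = 18/6 = 18/6 ≈ 3.0000.
Step 3: Plünnecke-Ruzsa gives |3A| ≤ K³·|A| = (3.0000)³ · 6 ≈ 162.0000.
Step 4: Compute 3A = A + A + A directly by enumerating all triples (a,b,c) ∈ A³; |3A| = 33.
Step 5: Check 33 ≤ 162.0000? Yes ✓.

K = 18/6, Plünnecke-Ruzsa bound K³|A| ≈ 162.0000, |3A| = 33, inequality holds.


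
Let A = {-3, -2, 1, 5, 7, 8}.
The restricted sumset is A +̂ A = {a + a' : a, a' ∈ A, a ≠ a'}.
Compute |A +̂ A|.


Restricted sumset: A +̂ A = {a + a' : a ∈ A, a' ∈ A, a ≠ a'}.
Equivalently, take A + A and drop any sum 2a that is achievable ONLY as a + a for a ∈ A (i.e. sums representable only with equal summands).
Enumerate pairs (a, a') with a < a' (symmetric, so each unordered pair gives one sum; this covers all a ≠ a'):
  -3 + -2 = -5
  -3 + 1 = -2
  -3 + 5 = 2
  -3 + 7 = 4
  -3 + 8 = 5
  -2 + 1 = -1
  -2 + 5 = 3
  -2 + 7 = 5
  -2 + 8 = 6
  1 + 5 = 6
  1 + 7 = 8
  1 + 8 = 9
  5 + 7 = 12
  5 + 8 = 13
  7 + 8 = 15
Collected distinct sums: {-5, -2, -1, 2, 3, 4, 5, 6, 8, 9, 12, 13, 15}
|A +̂ A| = 13
(Reference bound: |A +̂ A| ≥ 2|A| - 3 for |A| ≥ 2, with |A| = 6 giving ≥ 9.)

|A +̂ A| = 13


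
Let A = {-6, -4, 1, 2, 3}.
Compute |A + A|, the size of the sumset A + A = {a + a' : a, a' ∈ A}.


A + A = {a + a' : a, a' ∈ A}; |A| = 5.
General bounds: 2|A| - 1 ≤ |A + A| ≤ |A|(|A|+1)/2, i.e. 9 ≤ |A + A| ≤ 15.
Lower bound 2|A|-1 is attained iff A is an arithmetic progression.
Enumerate sums a + a' for a ≤ a' (symmetric, so this suffices):
a = -6: -6+-6=-12, -6+-4=-10, -6+1=-5, -6+2=-4, -6+3=-3
a = -4: -4+-4=-8, -4+1=-3, -4+2=-2, -4+3=-1
a = 1: 1+1=2, 1+2=3, 1+3=4
a = 2: 2+2=4, 2+3=5
a = 3: 3+3=6
Distinct sums: {-12, -10, -8, -5, -4, -3, -2, -1, 2, 3, 4, 5, 6}
|A + A| = 13

|A + A| = 13
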